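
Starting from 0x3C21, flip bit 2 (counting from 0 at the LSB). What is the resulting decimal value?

15397

x = 11110000100001
bit 2 is currently 0; toggle it via x ^ (1 << 2) = x ^ 4
→ 11110000100101 = 15397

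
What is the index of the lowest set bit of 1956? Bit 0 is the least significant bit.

1956 = 11110100100
Trailing zeros: 2, so the lowest set bit is bit 2 (value 4).

2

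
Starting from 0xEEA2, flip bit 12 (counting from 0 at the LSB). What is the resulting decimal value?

x = 1110111010100010
bit 12 is currently 0; toggle it via x ^ (1 << 12) = x ^ 4096
→ 1111111010100010 = 65186

65186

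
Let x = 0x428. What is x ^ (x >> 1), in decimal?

1596

x = 10000101000 = 1064
x>>1 = 01000010100
XOR  = 11000111100 = 1596
(x ^ (x >> 1) gives the standard binary-reflected Gray code of x.)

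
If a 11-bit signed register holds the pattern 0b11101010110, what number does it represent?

-170

pattern = 11101010110 (MSB is 1 ⇒ negative)
Invert: 00010101001, add 1 → 00010101010 = 170, so the value is -170.
(Equivalently: 1878 - 2^11 = 1878 - 2048 = -170.)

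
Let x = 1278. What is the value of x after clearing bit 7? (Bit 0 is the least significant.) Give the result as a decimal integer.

1150

x = 10011111110
bit 7 is currently 1; clear it via x & ~(1 << 7) = x & ~128
→ 10001111110 = 1150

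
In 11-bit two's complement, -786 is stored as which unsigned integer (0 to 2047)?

786 in 11 bits: 01100010010
Invert: 10011101101
Add 1:  10011101110 = 1262
(Check: 2^11 - 786 = 2048 - 786 = 1262.)

1262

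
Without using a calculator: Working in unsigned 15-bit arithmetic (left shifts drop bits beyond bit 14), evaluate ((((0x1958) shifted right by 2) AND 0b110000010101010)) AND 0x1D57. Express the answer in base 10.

2

0x1958 = 001100101011000
→ shifted right by 2 → 000011001010110 = 1622
0b110000010101010 = 110000010101010
→ AND → 000000000000010 = 2
0x1D57 = 001110101010111
→ AND → 000000000000010 = 2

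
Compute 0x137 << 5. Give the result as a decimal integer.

9952

0x137 = 00000100110111
shift left by 5 → 10011011100000 = 9952
(equivalently, 311 × 2^5 = 311 × 32)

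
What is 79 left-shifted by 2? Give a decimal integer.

316

79 = 001001111
shift left by 2 → 100111100 = 316
(equivalently, 79 × 2^2 = 79 × 4)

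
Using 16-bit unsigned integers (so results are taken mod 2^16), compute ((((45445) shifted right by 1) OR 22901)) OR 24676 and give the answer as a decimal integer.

45445 = 1011000110000101
→ shifted right by 1 → 0101100011000010 = 22722
22901 = 0101100101110101
→ OR → 0101100111110111 = 23031
24676 = 0110000001100100
→ OR → 0111100111110111 = 31223

31223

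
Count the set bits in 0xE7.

6

0xE7 = 11100111
Count the 1s: 1 + 1 + 1 + 1 + 1 + 1 = 6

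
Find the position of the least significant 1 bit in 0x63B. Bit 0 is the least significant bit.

0

0x63B = 11000111011
Trailing zeros: 0, so the lowest set bit is bit 0 (value 1).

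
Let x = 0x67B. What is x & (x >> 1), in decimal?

569

x = 11001111011 = 1659
x>>1 = 01100111101
AND  = 01000111001 = 569
(x & (x >> 1) has a 1 wherever x has two consecutive 1 bits.)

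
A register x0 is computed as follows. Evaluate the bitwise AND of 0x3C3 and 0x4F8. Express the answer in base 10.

0x3C3 = 01111000011
0x4F8 = 10011111000
AND → 00011000000 = 192

192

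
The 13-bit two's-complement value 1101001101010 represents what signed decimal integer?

pattern = 1101001101010 (MSB is 1 ⇒ negative)
Invert: 0010110010101, add 1 → 0010110010110 = 1430, so the value is -1430.
(Equivalently: 6762 - 2^13 = 6762 - 8192 = -1430.)

-1430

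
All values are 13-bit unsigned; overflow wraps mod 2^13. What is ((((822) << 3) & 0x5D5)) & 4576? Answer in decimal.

822 = 0001100110110
→ << 3 (mod 2^13) → 1100110110000 = 6576
0x5D5 = 0010111010101
→ & → 0000110010000 = 400
4576 = 1000111100000
→ & → 0000110000000 = 384

384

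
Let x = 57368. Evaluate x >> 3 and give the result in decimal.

7171

57368 = 1110000000011000
shift right by 3 → 0001110000000011 = 7171
(equivalently, floor(57368 / 8))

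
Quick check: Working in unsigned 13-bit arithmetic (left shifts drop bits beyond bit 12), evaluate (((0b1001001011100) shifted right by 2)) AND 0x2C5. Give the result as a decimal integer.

133

0b1001001011100 = 1001001011100
→ shifted right by 2 → 0010010010111 = 1175
0x2C5 = 0001011000101
→ AND → 0000010000101 = 133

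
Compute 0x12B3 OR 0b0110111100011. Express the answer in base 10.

8179

0x12B3 = 1001010110011
b = 0110111100011
 OR → 1111111110011 = 8179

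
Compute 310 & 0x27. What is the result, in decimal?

38

310 = 100110110
0x27 = 000100111
AND → 000100110 = 38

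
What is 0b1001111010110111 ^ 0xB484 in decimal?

10803

a = 1001111010110111
0xB484 = 1011010010000100
XOR → 0010101000110011 = 10803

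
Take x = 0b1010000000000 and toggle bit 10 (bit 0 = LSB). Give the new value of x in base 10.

4096

x = 1010000000000
bit 10 is currently 1; toggle it via x ^ (1 << 10) = x ^ 1024
→ 1000000000000 = 4096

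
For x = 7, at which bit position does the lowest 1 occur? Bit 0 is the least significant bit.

7 = 111
Trailing zeros: 0, so the lowest set bit is bit 0 (value 1).

0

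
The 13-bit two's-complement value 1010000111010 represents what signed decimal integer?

pattern = 1010000111010 (MSB is 1 ⇒ negative)
Invert: 0101111000101, add 1 → 0101111000110 = 3014, so the value is -3014.
(Equivalently: 5178 - 2^13 = 5178 - 8192 = -3014.)

-3014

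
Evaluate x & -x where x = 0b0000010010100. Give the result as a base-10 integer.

4

x = 10010100 = 148
-x (two's complement) = …01101100
AND   = 00000100 = 4
(x & -x isolates the lowest set bit of x.)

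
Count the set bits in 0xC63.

6

0xC63 = 110001100011
Count the 1s: 1 + 1 + 1 + 1 + 1 + 1 = 6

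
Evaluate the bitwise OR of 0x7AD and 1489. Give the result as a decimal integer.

0x7AD = 11110101101
1489 = 10111010001
 OR → 11111111101 = 2045

2045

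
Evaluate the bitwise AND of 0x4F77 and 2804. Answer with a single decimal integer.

0x4F77 = 100111101110111
2804 = 000101011110100
AND → 000101001110100 = 2676

2676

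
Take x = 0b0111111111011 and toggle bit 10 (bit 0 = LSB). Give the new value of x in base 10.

x = 0111111111011
bit 10 is currently 1; toggle it via x ^ (1 << 10) = x ^ 1024
→ 0101111111011 = 3067

3067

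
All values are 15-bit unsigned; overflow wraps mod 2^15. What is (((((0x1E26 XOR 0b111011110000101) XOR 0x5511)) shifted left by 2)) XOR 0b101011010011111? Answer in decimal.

9303

0x1E26 = 001111000100110
0b111011110000101 = 111011110000101
→ XOR → 110100110100011 = 27043
0x5511 = 101010100010001
→ XOR → 011110010110010 = 15538
→ shifted left by 2 (mod 2^15) → 111001011001000 = 29384
0b101011010011111 = 101011010011111
→ XOR → 010010001010111 = 9303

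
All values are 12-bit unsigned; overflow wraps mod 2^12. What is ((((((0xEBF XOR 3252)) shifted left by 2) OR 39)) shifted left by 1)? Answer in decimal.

0xEBF = 111010111111
3252 = 110010110100
→ XOR → 001000001011 = 523
→ shifted left by 2 (mod 2^12) → 100000101100 = 2092
39 = 000000100111
→ OR → 100000101111 = 2095
→ shifted left by 1 (mod 2^12) → 000001011110 = 94

94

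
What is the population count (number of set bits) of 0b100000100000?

n = 100000100000
Count the 1s: 1 + 1 = 2

2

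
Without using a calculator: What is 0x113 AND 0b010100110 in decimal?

0x113 = 100010011
b = 010100110
AND → 000000010 = 2

2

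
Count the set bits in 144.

2

144 = 10010000
Count the 1s: 1 + 1 = 2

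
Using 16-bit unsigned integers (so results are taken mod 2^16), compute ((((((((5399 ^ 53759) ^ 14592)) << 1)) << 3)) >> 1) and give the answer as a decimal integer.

28480

5399 = 0001010100010111
53759 = 1101000111111111
→ ^ → 1100010011101000 = 50408
14592 = 0011100100000000
→ ^ → 1111110111101000 = 65000
→ << 1 (mod 2^16) → 1111101111010000 = 64464
→ << 3 (mod 2^16) → 1101111010000000 = 56960
→ >> 1 → 0110111101000000 = 28480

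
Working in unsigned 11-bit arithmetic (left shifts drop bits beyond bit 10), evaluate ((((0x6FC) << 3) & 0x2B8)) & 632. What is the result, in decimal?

0x6FC = 11011111100
→ << 3 (mod 2^11) → 11111100000 = 2016
0x2B8 = 01010111000
→ & → 01010100000 = 672
632 = 01001111000
→ & → 01000100000 = 544

544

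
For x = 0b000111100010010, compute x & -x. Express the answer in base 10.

x = 111100010010 = 3858
-x (two's complement) = …000011101110
AND   = 000000000010 = 2
(x & -x isolates the lowest set bit of x.)

2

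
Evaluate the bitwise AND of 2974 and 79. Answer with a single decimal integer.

14

2974 = 101110011110
79 = 000001001111
AND → 000000001110 = 14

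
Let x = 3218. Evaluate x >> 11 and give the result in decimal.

3218 = 110010010010
shift right by 11 → 000000000001 = 1
(equivalently, floor(3218 / 2048))

1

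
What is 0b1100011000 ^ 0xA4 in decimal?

956

a = 1100011000
0xA4 = 0010100100
XOR → 1110111100 = 956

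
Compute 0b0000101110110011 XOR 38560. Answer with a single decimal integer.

a = 0000101110110011
38560 = 1001011010100000
XOR → 1001110100010011 = 40211

40211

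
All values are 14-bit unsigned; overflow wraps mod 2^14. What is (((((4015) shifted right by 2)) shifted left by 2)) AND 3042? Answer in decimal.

2976

4015 = 00111110101111
→ shifted right by 2 → 00001111101011 = 1003
→ shifted left by 2 (mod 2^14) → 00111110101100 = 4012
3042 = 00101111100010
→ AND → 00101110100000 = 2976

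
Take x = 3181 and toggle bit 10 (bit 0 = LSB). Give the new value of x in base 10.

2157

x = 0110001101101
bit 10 is currently 1; toggle it via x ^ (1 << 10) = x ^ 1024
→ 0100001101101 = 2157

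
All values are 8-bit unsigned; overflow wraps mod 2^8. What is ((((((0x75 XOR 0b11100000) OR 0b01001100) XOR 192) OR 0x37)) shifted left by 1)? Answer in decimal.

126

0x75 = 01110101
0b11100000 = 11100000
→ XOR → 10010101 = 149
0b01001100 = 01001100
→ OR → 11011101 = 221
192 = 11000000
→ XOR → 00011101 = 29
0x37 = 00110111
→ OR → 00111111 = 63
→ shifted left by 1 (mod 2^8) → 01111110 = 126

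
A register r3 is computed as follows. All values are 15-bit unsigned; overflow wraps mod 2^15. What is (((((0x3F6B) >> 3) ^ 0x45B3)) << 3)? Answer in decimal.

4848

0x3F6B = 011111101101011
→ >> 3 → 000011111101101 = 2029
0x45B3 = 100010110110011
→ ^ → 100001001011110 = 16990
→ << 3 (mod 2^15) → 001001011110000 = 4848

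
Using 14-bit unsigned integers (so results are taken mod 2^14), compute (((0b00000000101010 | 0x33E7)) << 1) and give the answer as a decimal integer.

0b00000000101010 = 00000000101010
0x33E7 = 11001111100111
→ | → 11001111101111 = 13295
→ << 1 (mod 2^14) → 10011111011110 = 10206

10206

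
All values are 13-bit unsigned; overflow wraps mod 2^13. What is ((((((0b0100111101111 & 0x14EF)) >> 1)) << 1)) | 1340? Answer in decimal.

0b0100111101111 = 0100111101111
0x14EF = 1010011101111
→ & → 0000011101111 = 239
→ >> 1 → 0000001110111 = 119
→ << 1 (mod 2^13) → 0000011101110 = 238
1340 = 0010100111100
→ | → 0010111111110 = 1534

1534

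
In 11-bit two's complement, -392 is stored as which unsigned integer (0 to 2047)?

1656

392 in 11 bits: 00110001000
Invert: 11001110111
Add 1:  11001111000 = 1656
(Check: 2^11 - 392 = 2048 - 392 = 1656.)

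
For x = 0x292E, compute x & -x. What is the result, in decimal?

x = 10100100101110 = 10542
-x (two's complement) = …01011011010010
AND   = 00000000000010 = 2
(x & -x isolates the lowest set bit of x.)

2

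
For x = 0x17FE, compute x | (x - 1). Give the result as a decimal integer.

x = 1011111111110 = 6142
x - 1 = 1011111111101
OR    = 1011111111111 = 6143
(x | (x - 1) sets all bits below the lowest set bit.)

6143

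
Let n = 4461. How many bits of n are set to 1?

4461 = 1000101101101
Count the 1s: 1 + 1 + 1 + 1 + 1 + 1 + 1 = 7

7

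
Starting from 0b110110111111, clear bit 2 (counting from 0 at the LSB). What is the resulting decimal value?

3515

x = 110110111111
bit 2 is currently 1; clear it via x & ~(1 << 2) = x & ~4
→ 110110111011 = 3515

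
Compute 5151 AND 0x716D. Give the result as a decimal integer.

5151 = 001010000011111
0x716D = 111000101101101
AND → 001000000001101 = 4109

4109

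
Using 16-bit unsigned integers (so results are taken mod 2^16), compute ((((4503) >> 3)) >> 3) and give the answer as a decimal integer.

70

4503 = 0001000110010111
→ >> 3 → 0000001000110010 = 562
→ >> 3 → 0000000001000110 = 70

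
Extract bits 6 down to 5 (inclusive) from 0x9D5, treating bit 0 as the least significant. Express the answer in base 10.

v = 0100111010101
Shift right by 5: 01001110
Mask low 2 bits: 10 = 2

2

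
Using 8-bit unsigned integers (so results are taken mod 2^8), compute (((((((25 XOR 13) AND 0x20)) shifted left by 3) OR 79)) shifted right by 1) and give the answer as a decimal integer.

39

25 = 00011001
13 = 00001101
→ XOR → 00010100 = 20
0x20 = 00100000
→ AND → 00000000 = 0
→ shifted left by 3 (mod 2^8) → 00000000 = 0
79 = 01001111
→ OR → 01001111 = 79
→ shifted right by 1 → 00100111 = 39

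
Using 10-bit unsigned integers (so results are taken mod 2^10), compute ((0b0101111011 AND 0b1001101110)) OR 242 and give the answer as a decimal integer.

250

0b0101111011 = 0101111011
0b1001101110 = 1001101110
→ AND → 0001101010 = 106
242 = 0011110010
→ OR → 0011111010 = 250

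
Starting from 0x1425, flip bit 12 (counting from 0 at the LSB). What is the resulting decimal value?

x = 01010000100101
bit 12 is currently 1; toggle it via x ^ (1 << 12) = x ^ 4096
→ 00010000100101 = 1061

1061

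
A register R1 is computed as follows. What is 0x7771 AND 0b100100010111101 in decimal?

16433

0x7771 = 111011101110001
b = 100100010111101
AND → 100000000110001 = 16433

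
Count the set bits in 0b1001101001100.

6

n = 1001101001100
Count the 1s: 1 + 1 + 1 + 1 + 1 + 1 = 6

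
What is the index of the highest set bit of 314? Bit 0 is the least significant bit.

314 = 100111010
The topmost 1 is at position 8 (since 2^8 = 256 ≤ 314 < 512).

8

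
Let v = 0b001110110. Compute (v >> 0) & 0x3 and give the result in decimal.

v = 001110110
Shift right by 0: 001110110
Mask low 2 bits: 10 = 2

2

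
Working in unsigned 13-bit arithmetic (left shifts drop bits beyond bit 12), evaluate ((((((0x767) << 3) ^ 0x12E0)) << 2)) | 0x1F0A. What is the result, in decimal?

0x767 = 0011101100111
→ << 3 (mod 2^13) → 1101100111000 = 6968
0x12E0 = 1001011100000
→ ^ → 0100111011000 = 2520
→ << 2 (mod 2^13) → 0011101100000 = 1888
0x1F0A = 1111100001010
→ | → 1111101101010 = 8042

8042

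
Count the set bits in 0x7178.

8

0x7178 = 111000101111000
Count the 1s: 1 + 1 + 1 + 1 + 1 + 1 + 1 + 1 = 8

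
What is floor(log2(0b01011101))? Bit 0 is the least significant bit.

6

0b01011101 = 1011101
The topmost 1 is at position 6 (since 2^6 = 64 ≤ 93 < 128).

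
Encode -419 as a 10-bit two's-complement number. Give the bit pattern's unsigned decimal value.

605

419 in 10 bits: 0110100011
Invert: 1001011100
Add 1:  1001011101 = 605
(Check: 2^10 - 419 = 1024 - 419 = 605.)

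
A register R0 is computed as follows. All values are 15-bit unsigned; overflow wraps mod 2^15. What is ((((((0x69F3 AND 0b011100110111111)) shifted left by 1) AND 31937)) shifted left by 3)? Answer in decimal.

0x69F3 = 110100111110011
0b011100110111111 = 011100110111111
→ AND → 010100110110011 = 10675
→ shifted left by 1 (mod 2^15) → 101001101100110 = 21350
31937 = 111110011000001
→ AND → 101000001000000 = 20544
→ shifted left by 3 (mod 2^15) → 000001000000000 = 512

512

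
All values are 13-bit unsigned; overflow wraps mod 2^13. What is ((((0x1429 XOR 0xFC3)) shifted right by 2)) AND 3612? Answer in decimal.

0x1429 = 1010000101001
0xFC3 = 0111111000011
→ XOR → 1101111101010 = 7146
→ shifted right by 2 → 0011011111010 = 1786
3612 = 0111000011100
→ AND → 0011000011000 = 1560

1560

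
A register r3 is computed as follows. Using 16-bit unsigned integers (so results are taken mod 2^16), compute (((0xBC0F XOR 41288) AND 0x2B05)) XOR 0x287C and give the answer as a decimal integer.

8569

0xBC0F = 1011110000001111
41288 = 1010000101001000
→ XOR → 0001110101000111 = 7495
0x2B05 = 0010101100000101
→ AND → 0000100100000101 = 2309
0x287C = 0010100001111100
→ XOR → 0010000101111001 = 8569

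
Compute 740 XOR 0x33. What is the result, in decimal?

727

740 = 1011100100
0x33 = 0000110011
XOR → 1011010111 = 727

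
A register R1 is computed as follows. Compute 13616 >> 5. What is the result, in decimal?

13616 = 11010100110000
shift right by 5 → 00000110101001 = 425
(equivalently, floor(13616 / 32))

425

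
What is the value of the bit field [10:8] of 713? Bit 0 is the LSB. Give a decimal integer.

v = 001011001001
Shift right by 8: 0010
Mask low 3 bits: 010 = 2

2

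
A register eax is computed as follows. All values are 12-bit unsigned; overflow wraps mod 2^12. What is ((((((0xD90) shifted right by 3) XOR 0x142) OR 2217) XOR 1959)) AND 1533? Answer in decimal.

0xD90 = 110110010000
→ shifted right by 3 → 000110110010 = 434
0x142 = 000101000010
→ XOR → 000011110000 = 240
2217 = 100010101001
→ OR → 100011111001 = 2297
1959 = 011110100111
→ XOR → 111101011110 = 3934
1533 = 010111111101
→ AND → 010101011100 = 1372

1372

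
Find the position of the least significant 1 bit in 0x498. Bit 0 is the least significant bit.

3

0x498 = 10010011000
Trailing zeros: 3, so the lowest set bit is bit 3 (value 8).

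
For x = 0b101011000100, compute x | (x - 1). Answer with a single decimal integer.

x = 101011000100 = 2756
x - 1 = 101011000011
OR    = 101011000111 = 2759
(x | (x - 1) sets all bits below the lowest set bit.)

2759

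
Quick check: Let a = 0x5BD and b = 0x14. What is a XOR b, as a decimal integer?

1449

0x5BD = 10110111101
0x14 = 00000010100
XOR → 10110101001 = 1449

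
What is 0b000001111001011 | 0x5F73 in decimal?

24571

a = 000001111001011
0x5F73 = 101111101110011
 OR → 101111111111011 = 24571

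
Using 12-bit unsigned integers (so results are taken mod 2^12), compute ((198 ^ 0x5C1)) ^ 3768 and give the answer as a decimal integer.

3007

198 = 000011000110
0x5C1 = 010111000001
→ ^ → 010100000111 = 1287
3768 = 111010111000
→ ^ → 101110111111 = 3007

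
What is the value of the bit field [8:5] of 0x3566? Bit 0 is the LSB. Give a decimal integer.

v = 11010101100110
Shift right by 5: 110101011
Mask low 4 bits: 1011 = 11

11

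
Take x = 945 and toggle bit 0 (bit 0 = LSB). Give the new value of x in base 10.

x = 1110110001
bit 0 is currently 1; toggle it via x ^ (1 << 0) = x ^ 1
→ 1110110000 = 944

944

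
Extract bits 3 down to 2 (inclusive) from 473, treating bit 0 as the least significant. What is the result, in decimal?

v = 0111011001
Shift right by 2: 01110110
Mask low 2 bits: 10 = 2

2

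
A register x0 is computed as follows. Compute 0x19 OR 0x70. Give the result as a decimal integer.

0x19 = 0011001
0x70 = 1110000
 OR → 1111001 = 121

121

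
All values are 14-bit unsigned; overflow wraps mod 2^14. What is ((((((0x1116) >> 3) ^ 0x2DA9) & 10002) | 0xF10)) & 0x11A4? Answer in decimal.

0x1116 = 01000100010110
→ >> 3 → 00001000100010 = 546
0x2DA9 = 10110110101001
→ ^ → 10111110001011 = 12171
10002 = 10011100010010
→ & → 10011100000010 = 9986
0xF10 = 00111100010000
→ | → 10111100010010 = 12050
0x11A4 = 01000110100100
→ & → 00000100000000 = 256

256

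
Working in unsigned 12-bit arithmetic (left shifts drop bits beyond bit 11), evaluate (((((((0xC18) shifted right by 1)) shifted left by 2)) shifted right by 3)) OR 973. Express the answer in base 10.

975

0xC18 = 110000011000
→ shifted right by 1 → 011000001100 = 1548
→ shifted left by 2 (mod 2^12) → 100000110000 = 2096
→ shifted right by 3 → 000100000110 = 262
973 = 001111001101
→ OR → 001111001111 = 975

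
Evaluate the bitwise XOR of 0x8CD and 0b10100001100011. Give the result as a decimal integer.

8366

0x8CD = 00100011001101
b = 10100001100011
XOR → 10000010101110 = 8366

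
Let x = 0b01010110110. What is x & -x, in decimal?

2

x = 1010110110 = 694
-x (two's complement) = …0101001010
AND   = 0000000010 = 2
(x & -x isolates the lowest set bit of x.)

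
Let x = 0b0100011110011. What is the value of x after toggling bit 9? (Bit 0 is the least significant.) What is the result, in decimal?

2803

x = 0100011110011
bit 9 is currently 0; toggle it via x ^ (1 << 9) = x ^ 512
→ 0101011110011 = 2803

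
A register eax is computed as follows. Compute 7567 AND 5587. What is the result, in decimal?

7567 = 1110110001111
5587 = 1010111010011
AND → 1010110000011 = 5507

5507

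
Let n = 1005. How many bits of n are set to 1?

1005 = 1111101101
Count the 1s: 1 + 1 + 1 + 1 + 1 + 1 + 1 + 1 = 8

8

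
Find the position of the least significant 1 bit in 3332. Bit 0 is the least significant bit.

2

3332 = 110100000100
Trailing zeros: 2, so the lowest set bit is bit 2 (value 4).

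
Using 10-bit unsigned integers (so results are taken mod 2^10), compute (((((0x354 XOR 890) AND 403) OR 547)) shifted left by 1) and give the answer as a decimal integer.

70

0x354 = 1101010100
890 = 1101111010
→ XOR → 0000101110 = 46
403 = 0110010011
→ AND → 0000000010 = 2
547 = 1000100011
→ OR → 1000100011 = 547
→ shifted left by 1 (mod 2^10) → 0001000110 = 70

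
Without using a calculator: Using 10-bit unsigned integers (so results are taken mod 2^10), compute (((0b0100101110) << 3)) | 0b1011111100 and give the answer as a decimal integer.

1020

0b0100101110 = 0100101110
→ << 3 (mod 2^10) → 0101110000 = 368
0b1011111100 = 1011111100
→ | → 1111111100 = 1020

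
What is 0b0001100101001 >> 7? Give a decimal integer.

6

x = 1100101001
shift right by 7 → 0000000110 = 6
(equivalently, floor(809 / 128))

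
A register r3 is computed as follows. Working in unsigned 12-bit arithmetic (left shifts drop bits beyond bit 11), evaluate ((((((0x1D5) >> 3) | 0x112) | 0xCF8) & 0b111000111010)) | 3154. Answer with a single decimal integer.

0x1D5 = 000111010101
→ >> 3 → 000000111010 = 58
0x112 = 000100010010
→ | → 000100111010 = 314
0xCF8 = 110011111000
→ | → 110111111010 = 3578
0b111000111010 = 111000111010
→ & → 110000111010 = 3130
3154 = 110001010010
→ | → 110001111010 = 3194

3194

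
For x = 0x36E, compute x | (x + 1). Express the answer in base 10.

879

x = 1101101110 = 878
x + 1 = 1101101111
OR    = 1101101111 = 879
(x | (x + 1) sets the lowest cleared bit.)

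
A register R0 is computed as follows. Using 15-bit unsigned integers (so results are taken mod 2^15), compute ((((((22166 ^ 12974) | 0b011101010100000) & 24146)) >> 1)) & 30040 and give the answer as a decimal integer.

9480

22166 = 101011010010110
12974 = 011001010101110
→ ^ → 110010000111000 = 25656
0b011101010100000 = 011101010100000
→ | → 111111010111000 = 32440
24146 = 101111001010010
→ & → 101111000010000 = 24080
→ >> 1 → 010111100001000 = 12040
30040 = 111010101011000
→ & → 010010100001000 = 9480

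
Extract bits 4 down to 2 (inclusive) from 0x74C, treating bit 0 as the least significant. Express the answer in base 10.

v = 11101001100
Shift right by 2: 111010011
Mask low 3 bits: 011 = 3

3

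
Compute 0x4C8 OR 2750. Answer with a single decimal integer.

0x4C8 = 010011001000
2750 = 101010111110
 OR → 111011111110 = 3838

3838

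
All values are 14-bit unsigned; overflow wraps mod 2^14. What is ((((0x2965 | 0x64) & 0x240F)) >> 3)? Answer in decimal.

1024

0x2965 = 10100101100101
0x64 = 00000001100100
→ | → 10100101100101 = 10597
0x240F = 10010000001111
→ & → 10000000000101 = 8197
→ >> 3 → 00010000000000 = 1024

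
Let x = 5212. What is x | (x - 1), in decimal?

x = 1010001011100 = 5212
x - 1 = 1010001011011
OR    = 1010001011111 = 5215
(x | (x - 1) sets all bits below the lowest set bit.)

5215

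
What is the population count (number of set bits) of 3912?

3912 = 111101001000
Count the 1s: 1 + 1 + 1 + 1 + 1 + 1 = 6

6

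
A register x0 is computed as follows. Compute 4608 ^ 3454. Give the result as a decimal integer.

8062

4608 = 1001000000000
3454 = 0110101111110
XOR → 1111101111110 = 8062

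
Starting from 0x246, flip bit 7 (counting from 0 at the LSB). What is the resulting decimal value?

x = 1001000110
bit 7 is currently 0; toggle it via x ^ (1 << 7) = x ^ 128
→ 1011000110 = 710

710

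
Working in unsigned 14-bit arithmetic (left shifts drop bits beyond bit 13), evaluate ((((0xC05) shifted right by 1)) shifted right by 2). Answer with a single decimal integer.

384

0xC05 = 00110000000101
→ shifted right by 1 → 00011000000010 = 1538
→ shifted right by 2 → 00000110000000 = 384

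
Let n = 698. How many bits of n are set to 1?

6

698 = 1010111010
Count the 1s: 1 + 1 + 1 + 1 + 1 + 1 = 6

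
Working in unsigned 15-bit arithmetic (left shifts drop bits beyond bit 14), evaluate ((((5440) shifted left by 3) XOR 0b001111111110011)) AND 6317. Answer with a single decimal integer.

4257

5440 = 001010101000000
→ shifted left by 3 (mod 2^15) → 010101000000000 = 10752
0b001111111110011 = 001111111110011
→ XOR → 011010111110011 = 13811
6317 = 001100010101101
→ AND → 001000010100001 = 4257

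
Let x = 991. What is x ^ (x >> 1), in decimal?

560

x = 1111011111 = 991
x>>1 = 0111101111
XOR  = 1000110000 = 560
(x ^ (x >> 1) gives the standard binary-reflected Gray code of x.)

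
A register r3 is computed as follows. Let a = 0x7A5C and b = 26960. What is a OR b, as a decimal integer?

31580

0x7A5C = 111101001011100
26960 = 110100101010000
 OR → 111101101011100 = 31580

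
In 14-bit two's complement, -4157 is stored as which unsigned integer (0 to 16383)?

12227

4157 in 14 bits: 01000000111101
Invert: 10111111000010
Add 1:  10111111000011 = 12227
(Check: 2^14 - 4157 = 16384 - 4157 = 12227.)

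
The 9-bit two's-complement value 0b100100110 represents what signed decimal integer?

-218

pattern = 100100110 (MSB is 1 ⇒ negative)
Invert: 011011001, add 1 → 011011010 = 218, so the value is -218.
(Equivalently: 294 - 2^9 = 294 - 512 = -218.)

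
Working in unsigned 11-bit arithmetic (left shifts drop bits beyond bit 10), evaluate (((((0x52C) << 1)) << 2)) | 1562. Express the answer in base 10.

1914

0x52C = 10100101100
→ << 1 (mod 2^11) → 01001011000 = 600
→ << 2 (mod 2^11) → 00101100000 = 352
1562 = 11000011010
→ | → 11101111010 = 1914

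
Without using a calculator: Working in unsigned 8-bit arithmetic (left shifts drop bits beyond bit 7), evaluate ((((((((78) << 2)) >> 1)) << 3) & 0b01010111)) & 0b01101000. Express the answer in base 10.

64

78 = 01001110
→ << 2 (mod 2^8) → 00111000 = 56
→ >> 1 → 00011100 = 28
→ << 3 (mod 2^8) → 11100000 = 224
0b01010111 = 01010111
→ & → 01000000 = 64
0b01101000 = 01101000
→ & → 01000000 = 64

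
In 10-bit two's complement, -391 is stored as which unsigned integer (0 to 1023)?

391 in 10 bits: 0110000111
Invert: 1001111000
Add 1:  1001111001 = 633
(Check: 2^10 - 391 = 1024 - 391 = 633.)

633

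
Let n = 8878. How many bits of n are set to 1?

8878 = 10001010101110
Count the 1s: 1 + 1 + 1 + 1 + 1 + 1 + 1 = 7

7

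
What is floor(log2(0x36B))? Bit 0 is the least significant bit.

9

0x36B = 1101101011
The topmost 1 is at position 9 (since 2^9 = 512 ≤ 875 < 1024).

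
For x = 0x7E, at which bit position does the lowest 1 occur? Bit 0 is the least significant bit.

1

0x7E = 1111110
Trailing zeros: 1, so the lowest set bit is bit 1 (value 2).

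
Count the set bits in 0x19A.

0x19A = 110011010
Count the 1s: 1 + 1 + 1 + 1 + 1 = 5

5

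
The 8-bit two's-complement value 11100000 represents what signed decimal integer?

-32

pattern = 11100000 (MSB is 1 ⇒ negative)
Invert: 00011111, add 1 → 00100000 = 32, so the value is -32.
(Equivalently: 224 - 2^8 = 224 - 256 = -32.)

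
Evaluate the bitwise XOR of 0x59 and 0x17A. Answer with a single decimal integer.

291

0x59 = 001011001
0x17A = 101111010
XOR → 100100011 = 291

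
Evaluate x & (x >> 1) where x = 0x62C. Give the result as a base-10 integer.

516

x = 11000101100 = 1580
x>>1 = 01100010110
AND  = 01000000100 = 516
(x & (x >> 1) has a 1 wherever x has two consecutive 1 bits.)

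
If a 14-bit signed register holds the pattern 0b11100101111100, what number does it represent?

-1668

pattern = 11100101111100 (MSB is 1 ⇒ negative)
Invert: 00011010000011, add 1 → 00011010000100 = 1668, so the value is -1668.
(Equivalently: 14716 - 2^14 = 14716 - 16384 = -1668.)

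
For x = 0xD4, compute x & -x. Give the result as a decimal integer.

4

x = 11010100 = 212
-x (two's complement) = …00101100
AND   = 00000100 = 4
(x & -x isolates the lowest set bit of x.)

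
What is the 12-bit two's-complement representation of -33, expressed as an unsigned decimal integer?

4063

33 in 12 bits: 000000100001
Invert: 111111011110
Add 1:  111111011111 = 4063
(Check: 2^12 - 33 = 4096 - 33 = 4063.)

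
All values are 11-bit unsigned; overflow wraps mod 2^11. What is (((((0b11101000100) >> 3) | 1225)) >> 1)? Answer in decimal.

0b11101000100 = 11101000100
→ >> 3 → 00011101000 = 232
1225 = 10011001001
→ | → 10011101001 = 1257
→ >> 1 → 01001110100 = 628

628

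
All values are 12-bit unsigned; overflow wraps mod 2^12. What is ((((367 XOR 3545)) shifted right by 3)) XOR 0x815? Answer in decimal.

2435

367 = 000101101111
3545 = 110111011001
→ XOR → 110010110110 = 3254
→ shifted right by 3 → 000110010110 = 406
0x815 = 100000010101
→ XOR → 100110000011 = 2435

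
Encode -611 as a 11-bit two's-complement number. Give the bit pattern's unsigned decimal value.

611 in 11 bits: 01001100011
Invert: 10110011100
Add 1:  10110011101 = 1437
(Check: 2^11 - 611 = 2048 - 611 = 1437.)

1437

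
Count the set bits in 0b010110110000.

n = 10110110000
Count the 1s: 1 + 1 + 1 + 1 + 1 = 5

5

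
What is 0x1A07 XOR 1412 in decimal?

8067

0x1A07 = 1101000000111
1412 = 0010110000100
XOR → 1111110000011 = 8067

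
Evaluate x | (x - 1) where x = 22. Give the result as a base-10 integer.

x = 10110 = 22
x - 1 = 10101
OR    = 10111 = 23
(x | (x - 1) sets all bits below the lowest set bit.)

23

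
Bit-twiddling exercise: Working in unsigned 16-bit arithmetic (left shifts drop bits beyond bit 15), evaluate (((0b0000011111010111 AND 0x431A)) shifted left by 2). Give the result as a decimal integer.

3144

0b0000011111010111 = 0000011111010111
0x431A = 0100001100011010
→ AND → 0000001100010010 = 786
→ shifted left by 2 (mod 2^16) → 0000110001001000 = 3144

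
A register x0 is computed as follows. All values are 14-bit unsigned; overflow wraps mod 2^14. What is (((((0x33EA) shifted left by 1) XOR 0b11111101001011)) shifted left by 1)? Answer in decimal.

0x33EA = 11001111101010
→ shifted left by 1 (mod 2^14) → 10011111010100 = 10196
0b11111101001011 = 11111101001011
→ XOR → 01100010011111 = 6303
→ shifted left by 1 (mod 2^14) → 11000100111110 = 12606

12606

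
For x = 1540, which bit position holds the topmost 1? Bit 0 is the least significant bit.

10

1540 = 11000000100
The topmost 1 is at position 10 (since 2^10 = 1024 ≤ 1540 < 2048).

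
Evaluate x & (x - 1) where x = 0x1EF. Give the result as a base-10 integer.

494

x = 111101111 = 495
x - 1 = 111101110
AND   = 111101110 = 494
(x & (x - 1) clears the lowest set bit of x.)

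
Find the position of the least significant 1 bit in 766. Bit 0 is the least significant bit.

766 = 1011111110
Trailing zeros: 1, so the lowest set bit is bit 1 (value 2).

1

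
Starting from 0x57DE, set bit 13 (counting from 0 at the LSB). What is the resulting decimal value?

30686

x = 0101011111011110
bit 13 is currently 0; set it via x | (1 << 13) = x | 8192
→ 0111011111011110 = 30686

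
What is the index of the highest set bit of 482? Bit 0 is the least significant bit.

482 = 111100010
The topmost 1 is at position 8 (since 2^8 = 256 ≤ 482 < 512).

8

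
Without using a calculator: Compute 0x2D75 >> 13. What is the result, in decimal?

0x2D75 = 10110101110101
shift right by 13 → 00000000000001 = 1
(equivalently, floor(11637 / 8192))

1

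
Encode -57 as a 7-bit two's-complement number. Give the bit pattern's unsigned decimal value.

71

57 in 7 bits: 0111001
Invert: 1000110
Add 1:  1000111 = 71
(Check: 2^7 - 57 = 128 - 57 = 71.)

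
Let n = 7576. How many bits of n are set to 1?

7

7576 = 1110110011000
Count the 1s: 1 + 1 + 1 + 1 + 1 + 1 + 1 = 7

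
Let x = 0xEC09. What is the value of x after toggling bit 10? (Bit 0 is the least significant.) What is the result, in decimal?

x = 1110110000001001
bit 10 is currently 1; toggle it via x ^ (1 << 10) = x ^ 1024
→ 1110100000001001 = 59401

59401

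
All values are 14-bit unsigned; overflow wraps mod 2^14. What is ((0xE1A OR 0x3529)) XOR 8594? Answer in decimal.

7849

0xE1A = 00111000011010
0x3529 = 11010100101001
→ OR → 11111100111011 = 16187
8594 = 10000110010010
→ XOR → 01111010101001 = 7849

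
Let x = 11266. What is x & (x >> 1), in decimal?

1024

x = 10110000000010 = 11266
x>>1 = 01011000000001
AND  = 00010000000000 = 1024
(x & (x >> 1) has a 1 wherever x has two consecutive 1 bits.)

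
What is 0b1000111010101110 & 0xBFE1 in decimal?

a = 1000111010101110
0xBFE1 = 1011111111100001
AND → 1000111010100000 = 36512

36512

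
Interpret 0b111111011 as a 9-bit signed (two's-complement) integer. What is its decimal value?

-5

pattern = 111111011 (MSB is 1 ⇒ negative)
Invert: 000000100, add 1 → 000000101 = 5, so the value is -5.
(Equivalently: 507 - 2^9 = 507 - 512 = -5.)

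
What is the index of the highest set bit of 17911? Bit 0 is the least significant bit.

17911 = 100010111110111
The topmost 1 is at position 14 (since 2^14 = 16384 ≤ 17911 < 32768).

14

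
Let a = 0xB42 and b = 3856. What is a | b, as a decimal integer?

0xB42 = 101101000010
3856 = 111100010000
 OR → 111101010010 = 3922

3922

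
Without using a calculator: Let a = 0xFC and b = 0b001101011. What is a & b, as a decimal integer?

0xFC = 11111100
b = 01101011
AND → 01101000 = 104

104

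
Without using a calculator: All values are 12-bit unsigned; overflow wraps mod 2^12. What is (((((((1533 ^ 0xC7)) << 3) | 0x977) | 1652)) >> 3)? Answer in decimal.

510

1533 = 010111111101
0xC7 = 000011000111
→ ^ → 010100111010 = 1338
→ << 3 (mod 2^12) → 100111010000 = 2512
0x977 = 100101110111
→ | → 100111110111 = 2551
1652 = 011001110100
→ | → 111111110111 = 4087
→ >> 3 → 000111111110 = 510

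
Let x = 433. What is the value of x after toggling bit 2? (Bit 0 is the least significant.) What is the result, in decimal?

437

x = 00110110001
bit 2 is currently 0; toggle it via x ^ (1 << 2) = x ^ 4
→ 00110110101 = 437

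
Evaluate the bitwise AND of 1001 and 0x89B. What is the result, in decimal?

137

1001 = 001111101001
0x89B = 100010011011
AND → 000010001001 = 137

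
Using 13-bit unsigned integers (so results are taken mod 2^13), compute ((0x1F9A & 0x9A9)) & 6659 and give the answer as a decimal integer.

0x1F9A = 1111110011010
0x9A9 = 0100110101001
→ & → 0100110001000 = 2440
6659 = 1101000000011
→ & → 0100000000000 = 2048

2048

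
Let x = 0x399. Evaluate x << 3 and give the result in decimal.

7368

0x399 = 0001110011001
shift left by 3 → 1110011001000 = 7368
(equivalently, 921 × 2^3 = 921 × 8)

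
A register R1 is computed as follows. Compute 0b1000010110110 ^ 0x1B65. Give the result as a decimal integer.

3027

a = 1000010110110
0x1B65 = 1101101100101
XOR → 0101111010011 = 3027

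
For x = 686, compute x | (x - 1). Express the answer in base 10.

x = 1010101110 = 686
x - 1 = 1010101101
OR    = 1010101111 = 687
(x | (x - 1) sets all bits below the lowest set bit.)

687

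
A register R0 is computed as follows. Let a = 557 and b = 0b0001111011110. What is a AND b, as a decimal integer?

557 = 1000101101
b = 1111011110
AND → 1000001100 = 524

524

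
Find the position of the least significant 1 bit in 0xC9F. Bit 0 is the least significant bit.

0

0xC9F = 110010011111
Trailing zeros: 0, so the lowest set bit is bit 0 (value 1).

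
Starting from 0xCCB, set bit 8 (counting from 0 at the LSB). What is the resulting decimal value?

3531

x = 110011001011
bit 8 is currently 0; set it via x | (1 << 8) = x | 256
→ 110111001011 = 3531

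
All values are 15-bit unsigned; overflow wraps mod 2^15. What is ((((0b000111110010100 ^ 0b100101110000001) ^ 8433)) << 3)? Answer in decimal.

0b000111110010100 = 000111110010100
0b100101110000001 = 100101110000001
→ ^ → 100010000010101 = 17429
8433 = 010000011110001
→ ^ → 110010011100100 = 25828
→ << 3 (mod 2^15) → 010011100100000 = 10016

10016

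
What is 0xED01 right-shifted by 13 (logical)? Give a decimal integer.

0xED01 = 1110110100000001
shift right by 13 → 0000000000000111 = 7
(equivalently, floor(60673 / 8192))

7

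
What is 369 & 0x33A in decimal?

369 = 0101110001
0x33A = 1100111010
AND → 0100110000 = 304

304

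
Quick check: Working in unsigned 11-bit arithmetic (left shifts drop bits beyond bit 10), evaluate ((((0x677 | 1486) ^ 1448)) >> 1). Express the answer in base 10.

299

0x677 = 11001110111
1486 = 10111001110
→ | → 11111111111 = 2047
1448 = 10110101000
→ ^ → 01001010111 = 599
→ >> 1 → 00100101011 = 299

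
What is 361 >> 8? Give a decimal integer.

361 = 101101001
shift right by 8 → 000000001 = 1
(equivalently, floor(361 / 256))

1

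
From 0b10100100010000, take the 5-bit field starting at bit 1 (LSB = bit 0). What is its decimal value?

v = 10100100010000
Shift right by 1: 1010010001000
Mask low 5 bits: 01000 = 8

8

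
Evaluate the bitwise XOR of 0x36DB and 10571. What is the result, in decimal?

0x36DB = 11011011011011
10571 = 10100101001011
XOR → 01111110010000 = 8080

8080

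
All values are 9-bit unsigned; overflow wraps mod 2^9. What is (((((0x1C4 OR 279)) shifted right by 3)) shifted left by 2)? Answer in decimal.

232

0x1C4 = 111000100
279 = 100010111
→ OR → 111010111 = 471
→ shifted right by 3 → 000111010 = 58
→ shifted left by 2 (mod 2^9) → 011101000 = 232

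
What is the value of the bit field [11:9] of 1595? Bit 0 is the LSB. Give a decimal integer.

v = 011000111011
Shift right by 9: 011
Mask low 3 bits: 011 = 3

3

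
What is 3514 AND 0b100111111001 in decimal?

2488

3514 = 110110111010
b = 100111111001
AND → 100110111000 = 2488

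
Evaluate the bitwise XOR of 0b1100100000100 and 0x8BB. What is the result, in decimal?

a = 1100100000100
0x8BB = 0100010111011
XOR → 1000110111111 = 4543

4543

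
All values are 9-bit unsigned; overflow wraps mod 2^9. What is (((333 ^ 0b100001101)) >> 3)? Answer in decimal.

8

333 = 101001101
0b100001101 = 100001101
→ ^ → 001000000 = 64
→ >> 3 → 000001000 = 8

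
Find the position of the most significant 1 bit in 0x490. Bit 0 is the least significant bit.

0x490 = 10010010000
The topmost 1 is at position 10 (since 2^10 = 1024 ≤ 1168 < 2048).

10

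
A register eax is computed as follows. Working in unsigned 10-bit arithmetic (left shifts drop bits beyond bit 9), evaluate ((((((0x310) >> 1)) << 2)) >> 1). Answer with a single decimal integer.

272

0x310 = 1100010000
→ >> 1 → 0110001000 = 392
→ << 2 (mod 2^10) → 1000100000 = 544
→ >> 1 → 0100010000 = 272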